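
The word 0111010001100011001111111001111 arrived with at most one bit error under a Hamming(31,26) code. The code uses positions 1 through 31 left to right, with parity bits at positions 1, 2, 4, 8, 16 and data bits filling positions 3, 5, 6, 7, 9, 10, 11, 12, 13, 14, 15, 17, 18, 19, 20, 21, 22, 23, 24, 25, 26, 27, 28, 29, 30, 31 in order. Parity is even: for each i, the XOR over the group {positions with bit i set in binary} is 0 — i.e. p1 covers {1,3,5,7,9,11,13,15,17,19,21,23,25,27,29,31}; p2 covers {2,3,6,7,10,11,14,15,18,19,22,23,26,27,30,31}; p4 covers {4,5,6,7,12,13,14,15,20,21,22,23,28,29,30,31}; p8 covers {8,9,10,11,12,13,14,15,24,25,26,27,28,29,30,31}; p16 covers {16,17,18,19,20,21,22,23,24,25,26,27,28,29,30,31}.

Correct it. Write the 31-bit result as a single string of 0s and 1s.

0111010001100001001111111001111

s1 (pos 1,3,5,7,9,11,13,15,17,19,21,23,25,27,29,31): 0⊕1⊕0⊕0⊕0⊕1⊕0⊕1⊕0⊕1⊕1⊕1⊕1⊕0⊕1⊕1 = 1
s2 (pos 2,3,6,7,10,11,14,15,18,19,22,23,26,27,30,31): 1⊕1⊕1⊕0⊕1⊕1⊕0⊕1⊕0⊕1⊕1⊕1⊕0⊕0⊕1⊕1 = 1
s4 (pos 4,5,6,7,12,13,14,15,20,21,22,23,28,29,30,31): 1⊕0⊕1⊕0⊕0⊕0⊕0⊕1⊕1⊕1⊕1⊕1⊕1⊕1⊕1⊕1 = 1
s8 (pos 8,9,10,11,12,13,14,15,24,25,26,27,28,29,30,31): 0⊕0⊕1⊕1⊕0⊕0⊕0⊕1⊕1⊕1⊕0⊕0⊕1⊕1⊕1⊕1 = 1
s16 (pos 16,17,18,19,20,21,22,23,24,25,26,27,28,29,30,31): 1⊕0⊕0⊕1⊕1⊕1⊕1⊕1⊕1⊕1⊕0⊕0⊕1⊕1⊕1⊕1 = 0
Syndrome s16…s1 = 01111 → error at position 15.
Flip position 15: 0111010001100011001111111001111 → 0111010001100001001111111001111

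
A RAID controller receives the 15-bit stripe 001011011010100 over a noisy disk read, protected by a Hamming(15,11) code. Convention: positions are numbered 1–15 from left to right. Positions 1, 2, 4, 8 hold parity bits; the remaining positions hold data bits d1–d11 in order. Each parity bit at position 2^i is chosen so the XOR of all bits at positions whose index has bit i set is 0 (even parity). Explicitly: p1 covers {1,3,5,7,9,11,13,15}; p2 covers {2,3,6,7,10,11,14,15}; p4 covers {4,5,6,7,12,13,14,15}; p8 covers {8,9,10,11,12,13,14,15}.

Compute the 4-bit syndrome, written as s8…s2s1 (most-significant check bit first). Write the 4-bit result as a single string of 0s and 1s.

s1 (pos 1,3,5,7,9,11,13,15): 0⊕1⊕1⊕0⊕1⊕1⊕1⊕0 = 1
s2 (pos 2,3,6,7,10,11,14,15): 0⊕1⊕1⊕0⊕0⊕1⊕0⊕0 = 1
s4 (pos 4,5,6,7,12,13,14,15): 0⊕1⊕1⊕0⊕0⊕1⊕0⊕0 = 1
s8 (pos 8,9,10,11,12,13,14,15): 1⊕1⊕0⊕1⊕0⊕1⊕0⊕0 = 0
Syndrome s8…s1 = 0111 → error at position 7.

0111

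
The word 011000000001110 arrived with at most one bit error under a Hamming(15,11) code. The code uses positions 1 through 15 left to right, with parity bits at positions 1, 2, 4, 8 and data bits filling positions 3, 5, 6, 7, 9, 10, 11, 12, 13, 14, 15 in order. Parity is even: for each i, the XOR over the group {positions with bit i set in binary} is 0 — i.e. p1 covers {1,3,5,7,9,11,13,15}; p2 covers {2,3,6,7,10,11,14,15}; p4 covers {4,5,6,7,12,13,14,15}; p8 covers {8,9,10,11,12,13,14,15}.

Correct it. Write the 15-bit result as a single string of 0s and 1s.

011000000001100

s1 (pos 1,3,5,7,9,11,13,15): 0⊕1⊕0⊕0⊕0⊕0⊕1⊕0 = 0
s2 (pos 2,3,6,7,10,11,14,15): 1⊕1⊕0⊕0⊕0⊕0⊕1⊕0 = 1
s4 (pos 4,5,6,7,12,13,14,15): 0⊕0⊕0⊕0⊕1⊕1⊕1⊕0 = 1
s8 (pos 8,9,10,11,12,13,14,15): 0⊕0⊕0⊕0⊕1⊕1⊕1⊕0 = 1
Syndrome s8…s1 = 1110 → error at position 14.
Flip position 14: 011000000001110 → 011000000001100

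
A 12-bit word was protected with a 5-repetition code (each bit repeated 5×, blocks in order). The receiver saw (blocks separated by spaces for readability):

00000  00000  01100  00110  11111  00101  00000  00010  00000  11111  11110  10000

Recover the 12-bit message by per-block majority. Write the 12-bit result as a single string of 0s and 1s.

000010000110

Block 1 (00000): 0 ones → 0
Block 2 (00000): 0 ones → 0
Block 3 (01100): 2 ones → 0
Block 4 (00110): 2 ones → 0
Block 5 (11111): 5 ones → 1
Block 6 (00101): 2 ones → 0
Block 7 (00000): 0 ones → 0
Block 8 (00010): 1 one → 0
Block 9 (00000): 0 ones → 0
Block 10 (11111): 5 ones → 1
Block 11 (11110): 4 ones → 1
Block 12 (10000): 1 one → 0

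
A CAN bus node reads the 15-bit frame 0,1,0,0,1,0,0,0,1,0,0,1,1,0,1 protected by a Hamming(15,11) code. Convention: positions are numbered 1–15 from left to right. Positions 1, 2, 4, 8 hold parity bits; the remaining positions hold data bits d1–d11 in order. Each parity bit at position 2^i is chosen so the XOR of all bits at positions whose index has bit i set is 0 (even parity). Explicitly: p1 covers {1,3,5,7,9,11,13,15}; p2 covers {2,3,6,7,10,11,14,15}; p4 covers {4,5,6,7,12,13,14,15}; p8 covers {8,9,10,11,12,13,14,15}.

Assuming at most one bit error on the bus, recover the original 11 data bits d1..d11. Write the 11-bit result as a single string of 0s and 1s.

01001001101

s1 (pos 1,3,5,7,9,11,13,15): 0⊕0⊕1⊕0⊕1⊕0⊕1⊕1 = 0
s2 (pos 2,3,6,7,10,11,14,15): 1⊕0⊕0⊕0⊕0⊕0⊕0⊕1 = 0
s4 (pos 4,5,6,7,12,13,14,15): 0⊕1⊕0⊕0⊕1⊕1⊕0⊕1 = 0
s8 (pos 8,9,10,11,12,13,14,15): 0⊕1⊕0⊕0⊕1⊕1⊕0⊕1 = 0
Syndrome s8…s1 = 0000 → no error.
Read data bits from positions 3,5,6,7,9,10,11,12,13,14,15: 01001001101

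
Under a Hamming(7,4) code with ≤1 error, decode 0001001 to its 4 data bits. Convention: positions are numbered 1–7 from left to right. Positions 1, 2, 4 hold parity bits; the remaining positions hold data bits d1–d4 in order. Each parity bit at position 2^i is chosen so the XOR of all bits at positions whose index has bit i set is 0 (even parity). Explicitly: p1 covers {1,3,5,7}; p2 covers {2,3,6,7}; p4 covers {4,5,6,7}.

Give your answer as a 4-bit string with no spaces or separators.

1001

s1 (pos 1,3,5,7): 0⊕0⊕0⊕1 = 1
s2 (pos 2,3,6,7): 0⊕0⊕0⊕1 = 1
s4 (pos 4,5,6,7): 1⊕0⊕0⊕1 = 0
Syndrome s4…s1 = 011 → error at position 3.
Flip position 3: 0001001 → 0011001
Read data bits from positions 3,5,6,7: 1001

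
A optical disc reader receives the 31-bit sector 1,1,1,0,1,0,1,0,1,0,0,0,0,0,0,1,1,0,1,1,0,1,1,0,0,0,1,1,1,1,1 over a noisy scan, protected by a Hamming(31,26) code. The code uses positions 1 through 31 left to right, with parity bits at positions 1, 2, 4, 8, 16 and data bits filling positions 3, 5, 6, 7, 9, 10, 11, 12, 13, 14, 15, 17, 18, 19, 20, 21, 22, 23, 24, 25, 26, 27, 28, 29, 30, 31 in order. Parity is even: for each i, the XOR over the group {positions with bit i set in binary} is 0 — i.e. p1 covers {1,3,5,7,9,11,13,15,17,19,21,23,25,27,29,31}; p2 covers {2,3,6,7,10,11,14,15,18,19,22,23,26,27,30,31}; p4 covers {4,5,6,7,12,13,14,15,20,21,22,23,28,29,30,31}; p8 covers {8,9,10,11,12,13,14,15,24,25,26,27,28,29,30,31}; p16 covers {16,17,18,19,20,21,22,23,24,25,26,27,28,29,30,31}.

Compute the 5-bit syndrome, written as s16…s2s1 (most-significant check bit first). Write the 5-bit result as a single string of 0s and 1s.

s1 (pos 1,3,5,7,9,11,13,15,17,19,21,23,25,27,29,31): 1⊕1⊕1⊕1⊕1⊕0⊕0⊕0⊕1⊕1⊕0⊕1⊕0⊕1⊕1⊕1 = 1
s2 (pos 2,3,6,7,10,11,14,15,18,19,22,23,26,27,30,31): 1⊕1⊕0⊕1⊕0⊕0⊕0⊕0⊕0⊕1⊕1⊕1⊕0⊕1⊕1⊕1 = 1
s4 (pos 4,5,6,7,12,13,14,15,20,21,22,23,28,29,30,31): 0⊕1⊕0⊕1⊕0⊕0⊕0⊕0⊕1⊕0⊕1⊕1⊕1⊕1⊕1⊕1 = 1
s8 (pos 8,9,10,11,12,13,14,15,24,25,26,27,28,29,30,31): 0⊕1⊕0⊕0⊕0⊕0⊕0⊕0⊕0⊕0⊕0⊕1⊕1⊕1⊕1⊕1 = 0
s16 (pos 16,17,18,19,20,21,22,23,24,25,26,27,28,29,30,31): 1⊕1⊕0⊕1⊕1⊕0⊕1⊕1⊕0⊕0⊕0⊕1⊕1⊕1⊕1⊕1 = 1
Syndrome s16…s1 = 10111 → error at position 23.

10111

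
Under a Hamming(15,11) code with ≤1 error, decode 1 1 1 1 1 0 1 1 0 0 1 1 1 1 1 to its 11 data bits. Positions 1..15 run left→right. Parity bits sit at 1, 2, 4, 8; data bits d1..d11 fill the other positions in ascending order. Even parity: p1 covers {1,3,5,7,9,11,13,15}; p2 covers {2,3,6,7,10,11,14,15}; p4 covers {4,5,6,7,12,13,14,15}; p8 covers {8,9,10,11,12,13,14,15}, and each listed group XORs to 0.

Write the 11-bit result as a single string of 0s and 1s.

10010011111

s1 (pos 1,3,5,7,9,11,13,15): 1⊕1⊕1⊕1⊕0⊕1⊕1⊕1 = 1
s2 (pos 2,3,6,7,10,11,14,15): 1⊕1⊕0⊕1⊕0⊕1⊕1⊕1 = 0
s4 (pos 4,5,6,7,12,13,14,15): 1⊕1⊕0⊕1⊕1⊕1⊕1⊕1 = 1
s8 (pos 8,9,10,11,12,13,14,15): 1⊕0⊕0⊕1⊕1⊕1⊕1⊕1 = 0
Syndrome s8…s1 = 0101 → error at position 5.
Flip position 5: 111110110011111 → 111100110011111
Read data bits from positions 3,5,6,7,9,10,11,12,13,14,15: 10010011111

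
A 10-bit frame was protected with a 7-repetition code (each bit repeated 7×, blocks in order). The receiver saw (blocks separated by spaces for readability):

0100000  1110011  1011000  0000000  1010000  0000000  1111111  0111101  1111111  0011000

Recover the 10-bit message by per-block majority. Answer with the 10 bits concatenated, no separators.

Block 1 (0100000): 1 one → 0
Block 2 (1110011): 5 ones → 1
Block 3 (1011000): 3 ones → 0
Block 4 (0000000): 0 ones → 0
Block 5 (1010000): 2 ones → 0
Block 6 (0000000): 0 ones → 0
Block 7 (1111111): 7 ones → 1
Block 8 (0111101): 5 ones → 1
Block 9 (1111111): 7 ones → 1
Block 10 (0011000): 2 ones → 0

0100001110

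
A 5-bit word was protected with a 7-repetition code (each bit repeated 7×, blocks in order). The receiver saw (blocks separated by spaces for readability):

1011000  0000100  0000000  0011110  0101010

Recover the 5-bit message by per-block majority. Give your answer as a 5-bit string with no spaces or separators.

Block 1 (1011000): 3 ones → 0
Block 2 (0000100): 1 one → 0
Block 3 (0000000): 0 ones → 0
Block 4 (0011110): 4 ones → 1
Block 5 (0101010): 3 ones → 0

00010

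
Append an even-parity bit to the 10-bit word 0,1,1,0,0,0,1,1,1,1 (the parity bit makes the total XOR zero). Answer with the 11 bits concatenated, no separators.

01100011110

XOR of the 10 data bits: 0⊕1⊕1⊕0⊕0⊕0⊕1⊕1⊕1⊕1 = 0
Parity bit = 0 (so all 11 bits XOR to 0).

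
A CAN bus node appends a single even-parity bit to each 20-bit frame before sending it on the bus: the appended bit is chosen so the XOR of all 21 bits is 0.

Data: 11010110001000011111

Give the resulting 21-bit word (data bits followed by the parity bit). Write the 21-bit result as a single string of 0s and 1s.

110101100010000111111

XOR of the 20 data bits: 1⊕1⊕0⊕1⊕0⊕1⊕1⊕0⊕0⊕0⊕1⊕0⊕0⊕0⊕0⊕1⊕1⊕1⊕1⊕1 = 1
Parity bit = 1 (so all 21 bits XOR to 0).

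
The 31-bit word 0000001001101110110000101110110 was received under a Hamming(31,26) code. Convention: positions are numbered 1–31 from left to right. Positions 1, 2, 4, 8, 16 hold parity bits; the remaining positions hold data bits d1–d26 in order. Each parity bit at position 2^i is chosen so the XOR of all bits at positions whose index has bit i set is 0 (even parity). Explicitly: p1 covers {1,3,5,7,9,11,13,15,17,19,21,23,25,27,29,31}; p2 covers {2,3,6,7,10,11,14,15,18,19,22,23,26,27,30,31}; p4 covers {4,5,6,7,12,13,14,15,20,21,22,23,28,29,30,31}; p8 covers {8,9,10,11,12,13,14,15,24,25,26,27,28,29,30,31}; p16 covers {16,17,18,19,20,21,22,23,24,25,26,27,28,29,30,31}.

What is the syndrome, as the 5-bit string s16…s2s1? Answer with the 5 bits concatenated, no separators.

00101

s1 (pos 1,3,5,7,9,11,13,15,17,19,21,23,25,27,29,31): 0⊕0⊕0⊕1⊕0⊕1⊕1⊕1⊕1⊕0⊕0⊕1⊕1⊕1⊕1⊕0 = 1
s2 (pos 2,3,6,7,10,11,14,15,18,19,22,23,26,27,30,31): 0⊕0⊕0⊕1⊕1⊕1⊕1⊕1⊕1⊕0⊕0⊕1⊕1⊕1⊕1⊕0 = 0
s4 (pos 4,5,6,7,12,13,14,15,20,21,22,23,28,29,30,31): 0⊕0⊕0⊕1⊕0⊕1⊕1⊕1⊕0⊕0⊕0⊕1⊕0⊕1⊕1⊕0 = 1
s8 (pos 8,9,10,11,12,13,14,15,24,25,26,27,28,29,30,31): 0⊕0⊕1⊕1⊕0⊕1⊕1⊕1⊕0⊕1⊕1⊕1⊕0⊕1⊕1⊕0 = 0
s16 (pos 16,17,18,19,20,21,22,23,24,25,26,27,28,29,30,31): 0⊕1⊕1⊕0⊕0⊕0⊕0⊕1⊕0⊕1⊕1⊕1⊕0⊕1⊕1⊕0 = 0
Syndrome s16…s1 = 00101 → error at position 5.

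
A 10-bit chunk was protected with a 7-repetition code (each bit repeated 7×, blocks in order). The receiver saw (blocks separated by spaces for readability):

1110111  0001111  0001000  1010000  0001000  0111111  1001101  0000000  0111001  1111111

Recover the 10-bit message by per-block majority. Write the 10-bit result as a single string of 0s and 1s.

1100011011

Block 1 (1110111): 6 ones → 1
Block 2 (0001111): 4 ones → 1
Block 3 (0001000): 1 one → 0
Block 4 (1010000): 2 ones → 0
Block 5 (0001000): 1 one → 0
Block 6 (0111111): 6 ones → 1
Block 7 (1001101): 4 ones → 1
Block 8 (0000000): 0 ones → 0
Block 9 (0111001): 4 ones → 1
Block 10 (1111111): 7 ones → 1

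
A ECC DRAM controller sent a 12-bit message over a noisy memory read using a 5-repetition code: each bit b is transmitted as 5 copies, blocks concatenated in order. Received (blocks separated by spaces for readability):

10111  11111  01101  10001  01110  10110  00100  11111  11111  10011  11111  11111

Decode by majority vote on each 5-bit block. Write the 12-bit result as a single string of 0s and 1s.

Block 1 (10111): 4 ones → 1
Block 2 (11111): 5 ones → 1
Block 3 (01101): 3 ones → 1
Block 4 (10001): 2 ones → 0
Block 5 (01110): 3 ones → 1
Block 6 (10110): 3 ones → 1
Block 7 (00100): 1 one → 0
Block 8 (11111): 5 ones → 1
Block 9 (11111): 5 ones → 1
Block 10 (10011): 3 ones → 1
Block 11 (11111): 5 ones → 1
Block 12 (11111): 5 ones → 1

111011011111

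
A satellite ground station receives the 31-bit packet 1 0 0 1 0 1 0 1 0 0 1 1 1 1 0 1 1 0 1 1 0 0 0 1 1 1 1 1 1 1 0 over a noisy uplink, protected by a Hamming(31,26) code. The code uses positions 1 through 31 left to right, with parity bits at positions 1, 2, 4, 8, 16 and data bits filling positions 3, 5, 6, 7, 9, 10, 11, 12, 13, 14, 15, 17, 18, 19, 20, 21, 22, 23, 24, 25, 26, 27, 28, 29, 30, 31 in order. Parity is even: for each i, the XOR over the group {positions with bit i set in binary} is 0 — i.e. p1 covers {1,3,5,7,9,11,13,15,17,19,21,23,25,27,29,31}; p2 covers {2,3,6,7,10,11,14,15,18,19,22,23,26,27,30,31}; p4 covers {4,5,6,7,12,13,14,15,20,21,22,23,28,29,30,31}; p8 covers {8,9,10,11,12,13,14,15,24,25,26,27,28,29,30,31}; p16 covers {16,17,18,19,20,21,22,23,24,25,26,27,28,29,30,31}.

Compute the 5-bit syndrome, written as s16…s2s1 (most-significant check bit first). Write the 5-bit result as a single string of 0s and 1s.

s1 (pos 1,3,5,7,9,11,13,15,17,19,21,23,25,27,29,31): 1⊕0⊕0⊕0⊕0⊕1⊕1⊕0⊕1⊕1⊕0⊕0⊕1⊕1⊕1⊕0 = 0
s2 (pos 2,3,6,7,10,11,14,15,18,19,22,23,26,27,30,31): 0⊕0⊕1⊕0⊕0⊕1⊕1⊕0⊕0⊕1⊕0⊕0⊕1⊕1⊕1⊕0 = 1
s4 (pos 4,5,6,7,12,13,14,15,20,21,22,23,28,29,30,31): 1⊕0⊕1⊕0⊕1⊕1⊕1⊕0⊕1⊕0⊕0⊕0⊕1⊕1⊕1⊕0 = 1
s8 (pos 8,9,10,11,12,13,14,15,24,25,26,27,28,29,30,31): 1⊕0⊕0⊕1⊕1⊕1⊕1⊕0⊕1⊕1⊕1⊕1⊕1⊕1⊕1⊕0 = 0
s16 (pos 16,17,18,19,20,21,22,23,24,25,26,27,28,29,30,31): 1⊕1⊕0⊕1⊕1⊕0⊕0⊕0⊕1⊕1⊕1⊕1⊕1⊕1⊕1⊕0 = 1
Syndrome s16…s1 = 10110 → error at position 22.

10110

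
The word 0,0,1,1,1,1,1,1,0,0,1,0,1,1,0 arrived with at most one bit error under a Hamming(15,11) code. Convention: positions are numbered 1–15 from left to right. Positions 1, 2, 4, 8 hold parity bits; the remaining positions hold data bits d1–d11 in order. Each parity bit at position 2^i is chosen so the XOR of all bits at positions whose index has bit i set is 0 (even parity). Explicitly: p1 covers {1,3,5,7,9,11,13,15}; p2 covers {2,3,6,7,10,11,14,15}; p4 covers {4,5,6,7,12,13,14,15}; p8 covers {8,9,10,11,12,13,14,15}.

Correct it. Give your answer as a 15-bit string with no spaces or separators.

s1 (pos 1,3,5,7,9,11,13,15): 0⊕1⊕1⊕1⊕0⊕1⊕1⊕0 = 1
s2 (pos 2,3,6,7,10,11,14,15): 0⊕1⊕1⊕1⊕0⊕1⊕1⊕0 = 1
s4 (pos 4,5,6,7,12,13,14,15): 1⊕1⊕1⊕1⊕0⊕1⊕1⊕0 = 0
s8 (pos 8,9,10,11,12,13,14,15): 1⊕0⊕0⊕1⊕0⊕1⊕1⊕0 = 0
Syndrome s8…s1 = 0011 → error at position 3.
Flip position 3: 001111110010110 → 000111110010110

000111110010110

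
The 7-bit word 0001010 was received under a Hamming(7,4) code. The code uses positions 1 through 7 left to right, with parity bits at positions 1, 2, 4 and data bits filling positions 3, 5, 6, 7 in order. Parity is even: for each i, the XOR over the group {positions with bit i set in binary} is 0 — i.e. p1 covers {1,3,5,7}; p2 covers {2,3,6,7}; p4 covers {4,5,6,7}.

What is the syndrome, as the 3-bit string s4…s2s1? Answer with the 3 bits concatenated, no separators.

s1 (pos 1,3,5,7): 0⊕0⊕0⊕0 = 0
s2 (pos 2,3,6,7): 0⊕0⊕1⊕0 = 1
s4 (pos 4,5,6,7): 1⊕0⊕1⊕0 = 0
Syndrome s4…s1 = 010 → error at position 2.

010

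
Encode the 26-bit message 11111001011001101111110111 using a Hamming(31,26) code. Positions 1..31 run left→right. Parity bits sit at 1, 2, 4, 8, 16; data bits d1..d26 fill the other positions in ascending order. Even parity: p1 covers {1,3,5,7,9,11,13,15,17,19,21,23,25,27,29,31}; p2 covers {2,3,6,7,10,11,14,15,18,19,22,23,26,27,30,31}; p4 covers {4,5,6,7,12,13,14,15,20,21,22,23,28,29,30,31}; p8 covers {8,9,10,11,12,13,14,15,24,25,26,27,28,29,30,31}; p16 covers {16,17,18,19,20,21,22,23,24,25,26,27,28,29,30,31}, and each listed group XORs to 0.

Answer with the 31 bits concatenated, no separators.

1010111110010111001101111110111

Place data at non-parity positions: p1 p2 1 p4 1 1 1 p8 1 0 0 1 0 1 1 p16 0 0 1 1 0 1 1 1 1 1 1 0 1 1 1
p1 (pos 1,3,5,7,9,11,13,15,17,19,21,23,25,27,29,31): XOR of data positions = 1⊕1⊕1⊕1⊕0⊕0⊕1⊕0⊕1⊕0⊕1⊕1⊕1⊕1⊕1 = 1
p2 (pos 2,3,6,7,10,11,14,15,18,19,22,23,26,27,30,31): XOR of data positions = 1⊕1⊕1⊕0⊕0⊕1⊕1⊕0⊕1⊕1⊕1⊕1⊕1⊕1⊕1 = 0
p4 (pos 4,5,6,7,12,13,14,15,20,21,22,23,28,29,30,31): XOR of data positions = 1⊕1⊕1⊕1⊕0⊕1⊕1⊕1⊕0⊕1⊕1⊕0⊕1⊕1⊕1 = 0
p8 (pos 8,9,10,11,12,13,14,15,24,25,26,27,28,29,30,31): XOR of data positions = 1⊕0⊕0⊕1⊕0⊕1⊕1⊕1⊕1⊕1⊕1⊕0⊕1⊕1⊕1 = 1
p16 (pos 16,17,18,19,20,21,22,23,24,25,26,27,28,29,30,31): XOR of data positions = 0⊕0⊕1⊕1⊕0⊕1⊕1⊕1⊕1⊕1⊕1⊕0⊕1⊕1⊕1 = 1
Codeword: 1010111110010111001101111110111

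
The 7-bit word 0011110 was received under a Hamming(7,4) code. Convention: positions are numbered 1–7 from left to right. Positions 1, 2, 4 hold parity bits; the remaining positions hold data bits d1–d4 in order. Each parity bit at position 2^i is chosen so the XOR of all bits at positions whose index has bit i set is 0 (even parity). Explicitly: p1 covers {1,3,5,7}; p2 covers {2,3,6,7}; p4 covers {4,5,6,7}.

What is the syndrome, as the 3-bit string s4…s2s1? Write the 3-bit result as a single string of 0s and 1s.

s1 (pos 1,3,5,7): 0⊕1⊕1⊕0 = 0
s2 (pos 2,3,6,7): 0⊕1⊕1⊕0 = 0
s4 (pos 4,5,6,7): 1⊕1⊕1⊕0 = 1
Syndrome s4…s1 = 100 → error at position 4.

100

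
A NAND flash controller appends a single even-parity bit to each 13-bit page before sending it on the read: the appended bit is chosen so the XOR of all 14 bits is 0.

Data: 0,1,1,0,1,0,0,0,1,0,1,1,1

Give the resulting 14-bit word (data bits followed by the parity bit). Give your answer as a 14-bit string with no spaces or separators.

01101000101111

XOR of the 13 data bits: 0⊕1⊕1⊕0⊕1⊕0⊕0⊕0⊕1⊕0⊕1⊕1⊕1 = 1
Parity bit = 1 (so all 14 bits XOR to 0).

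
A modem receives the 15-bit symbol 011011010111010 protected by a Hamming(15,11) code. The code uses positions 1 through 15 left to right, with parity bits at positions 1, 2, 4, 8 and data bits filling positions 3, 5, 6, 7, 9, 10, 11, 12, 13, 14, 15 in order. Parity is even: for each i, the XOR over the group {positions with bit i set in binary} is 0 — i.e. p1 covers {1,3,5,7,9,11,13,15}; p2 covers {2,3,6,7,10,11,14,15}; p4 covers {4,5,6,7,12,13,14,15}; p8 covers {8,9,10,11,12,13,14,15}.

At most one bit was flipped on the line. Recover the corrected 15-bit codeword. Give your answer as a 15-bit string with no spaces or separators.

s1 (pos 1,3,5,7,9,11,13,15): 0⊕1⊕1⊕0⊕0⊕1⊕0⊕0 = 1
s2 (pos 2,3,6,7,10,11,14,15): 1⊕1⊕1⊕0⊕1⊕1⊕1⊕0 = 0
s4 (pos 4,5,6,7,12,13,14,15): 0⊕1⊕1⊕0⊕1⊕0⊕1⊕0 = 0
s8 (pos 8,9,10,11,12,13,14,15): 1⊕0⊕1⊕1⊕1⊕0⊕1⊕0 = 1
Syndrome s8…s1 = 1001 → error at position 9.
Flip position 9: 011011010111010 → 011011011111010

011011011111010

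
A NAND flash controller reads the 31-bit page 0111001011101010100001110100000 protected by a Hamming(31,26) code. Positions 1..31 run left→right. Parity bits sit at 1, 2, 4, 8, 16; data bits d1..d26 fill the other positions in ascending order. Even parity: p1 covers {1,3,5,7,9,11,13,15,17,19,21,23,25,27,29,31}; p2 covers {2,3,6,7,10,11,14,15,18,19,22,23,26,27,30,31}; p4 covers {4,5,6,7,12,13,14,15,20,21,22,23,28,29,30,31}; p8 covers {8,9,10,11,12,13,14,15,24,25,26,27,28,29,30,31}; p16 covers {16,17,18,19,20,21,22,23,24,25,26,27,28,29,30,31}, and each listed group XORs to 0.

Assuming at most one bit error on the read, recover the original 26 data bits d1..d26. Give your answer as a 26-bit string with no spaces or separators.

10011110101100001110000000

s1 (pos 1,3,5,7,9,11,13,15,17,19,21,23,25,27,29,31): 0⊕1⊕0⊕1⊕1⊕1⊕1⊕1⊕1⊕0⊕0⊕1⊕0⊕0⊕0⊕0 = 0
s2 (pos 2,3,6,7,10,11,14,15,18,19,22,23,26,27,30,31): 1⊕1⊕0⊕1⊕1⊕1⊕0⊕1⊕0⊕0⊕1⊕1⊕1⊕0⊕0⊕0 = 1
s4 (pos 4,5,6,7,12,13,14,15,20,21,22,23,28,29,30,31): 1⊕0⊕0⊕1⊕0⊕1⊕0⊕1⊕0⊕0⊕1⊕1⊕0⊕0⊕0⊕0 = 0
s8 (pos 8,9,10,11,12,13,14,15,24,25,26,27,28,29,30,31): 0⊕1⊕1⊕1⊕0⊕1⊕0⊕1⊕1⊕0⊕1⊕0⊕0⊕0⊕0⊕0 = 1
s16 (pos 16,17,18,19,20,21,22,23,24,25,26,27,28,29,30,31): 0⊕1⊕0⊕0⊕0⊕0⊕1⊕1⊕1⊕0⊕1⊕0⊕0⊕0⊕0⊕0 = 1
Syndrome s16…s1 = 11010 → error at position 26.
Flip position 26: 0111001011101010100001110100000 → 0111001011101010100001110000000
Read data bits from positions 3,5,6,7,9,10,11,12,13,14,15,17,18,19,20,21,22,23,24,25,26,27,28,29,30,31: 10011110101100001110000000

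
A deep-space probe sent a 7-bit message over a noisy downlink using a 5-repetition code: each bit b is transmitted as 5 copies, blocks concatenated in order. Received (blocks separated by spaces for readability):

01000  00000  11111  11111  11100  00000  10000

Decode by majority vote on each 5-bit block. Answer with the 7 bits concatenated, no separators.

Block 1 (01000): 1 one → 0
Block 2 (00000): 0 ones → 0
Block 3 (11111): 5 ones → 1
Block 4 (11111): 5 ones → 1
Block 5 (11100): 3 ones → 1
Block 6 (00000): 0 ones → 0
Block 7 (10000): 1 one → 0

0011100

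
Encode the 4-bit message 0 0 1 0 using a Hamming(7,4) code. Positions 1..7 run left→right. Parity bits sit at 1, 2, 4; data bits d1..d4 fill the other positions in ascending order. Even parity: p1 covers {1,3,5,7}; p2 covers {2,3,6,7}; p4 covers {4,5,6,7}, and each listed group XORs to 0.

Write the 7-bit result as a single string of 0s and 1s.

0101010

Place data at non-parity positions: p1 p2 0 p4 0 1 0
p1 (pos 1,3,5,7): XOR of data positions = 0⊕0⊕0 = 0
p2 (pos 2,3,6,7): XOR of data positions = 0⊕1⊕0 = 1
p4 (pos 4,5,6,7): XOR of data positions = 0⊕1⊕0 = 1
Codeword: 0101010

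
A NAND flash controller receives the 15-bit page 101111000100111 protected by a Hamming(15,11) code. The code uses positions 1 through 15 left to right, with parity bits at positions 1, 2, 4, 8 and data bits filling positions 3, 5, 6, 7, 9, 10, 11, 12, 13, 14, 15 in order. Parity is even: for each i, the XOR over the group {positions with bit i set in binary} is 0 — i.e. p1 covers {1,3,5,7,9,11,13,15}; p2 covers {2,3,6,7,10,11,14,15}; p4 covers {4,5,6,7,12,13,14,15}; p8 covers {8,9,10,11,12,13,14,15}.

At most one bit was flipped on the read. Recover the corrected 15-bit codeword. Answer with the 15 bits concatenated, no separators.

100111000100111

s1 (pos 1,3,5,7,9,11,13,15): 1⊕1⊕1⊕0⊕0⊕0⊕1⊕1 = 1
s2 (pos 2,3,6,7,10,11,14,15): 0⊕1⊕1⊕0⊕1⊕0⊕1⊕1 = 1
s4 (pos 4,5,6,7,12,13,14,15): 1⊕1⊕1⊕0⊕0⊕1⊕1⊕1 = 0
s8 (pos 8,9,10,11,12,13,14,15): 0⊕0⊕1⊕0⊕0⊕1⊕1⊕1 = 0
Syndrome s8…s1 = 0011 → error at position 3.
Flip position 3: 101111000100111 → 100111000100111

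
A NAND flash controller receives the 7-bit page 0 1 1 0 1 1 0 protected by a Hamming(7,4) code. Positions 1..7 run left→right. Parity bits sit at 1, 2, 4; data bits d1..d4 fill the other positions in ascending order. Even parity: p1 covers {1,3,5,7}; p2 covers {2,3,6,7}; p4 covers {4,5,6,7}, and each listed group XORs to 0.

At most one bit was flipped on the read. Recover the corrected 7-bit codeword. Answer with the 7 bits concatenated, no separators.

s1 (pos 1,3,5,7): 0⊕1⊕1⊕0 = 0
s2 (pos 2,3,6,7): 1⊕1⊕1⊕0 = 1
s4 (pos 4,5,6,7): 0⊕1⊕1⊕0 = 0
Syndrome s4…s1 = 010 → error at position 2.
Flip position 2: 0110110 → 0010110

0010110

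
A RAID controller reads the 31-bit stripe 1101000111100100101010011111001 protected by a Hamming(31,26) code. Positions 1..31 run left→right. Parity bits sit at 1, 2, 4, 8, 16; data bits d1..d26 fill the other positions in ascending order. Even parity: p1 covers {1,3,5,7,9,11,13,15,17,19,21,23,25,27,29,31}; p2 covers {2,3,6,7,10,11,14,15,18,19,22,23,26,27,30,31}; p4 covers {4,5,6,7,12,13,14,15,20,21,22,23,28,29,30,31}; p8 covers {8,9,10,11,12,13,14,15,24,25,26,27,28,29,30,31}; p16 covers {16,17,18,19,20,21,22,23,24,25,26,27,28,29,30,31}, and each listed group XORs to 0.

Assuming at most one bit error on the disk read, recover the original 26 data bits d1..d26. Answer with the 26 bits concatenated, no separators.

s1 (pos 1,3,5,7,9,11,13,15,17,19,21,23,25,27,29,31): 1⊕0⊕0⊕0⊕1⊕1⊕0⊕0⊕1⊕1⊕1⊕0⊕1⊕1⊕0⊕1 = 1
s2 (pos 2,3,6,7,10,11,14,15,18,19,22,23,26,27,30,31): 1⊕0⊕0⊕0⊕1⊕1⊕1⊕0⊕0⊕1⊕0⊕0⊕1⊕1⊕0⊕1 = 0
s4 (pos 4,5,6,7,12,13,14,15,20,21,22,23,28,29,30,31): 1⊕0⊕0⊕0⊕0⊕0⊕1⊕0⊕0⊕1⊕0⊕0⊕1⊕0⊕0⊕1 = 1
s8 (pos 8,9,10,11,12,13,14,15,24,25,26,27,28,29,30,31): 1⊕1⊕1⊕1⊕0⊕0⊕1⊕0⊕1⊕1⊕1⊕1⊕1⊕0⊕0⊕1 = 1
s16 (pos 16,17,18,19,20,21,22,23,24,25,26,27,28,29,30,31): 0⊕1⊕0⊕1⊕0⊕1⊕0⊕0⊕1⊕1⊕1⊕1⊕1⊕0⊕0⊕1 = 1
Syndrome s16…s1 = 11101 → error at position 29.
Flip position 29: 1101000111100100101010011111001 → 1101000111100100101010011111101
Read data bits from positions 3,5,6,7,9,10,11,12,13,14,15,17,18,19,20,21,22,23,24,25,26,27,28,29,30,31: 00001110010101010011111101

00001110010101010011111101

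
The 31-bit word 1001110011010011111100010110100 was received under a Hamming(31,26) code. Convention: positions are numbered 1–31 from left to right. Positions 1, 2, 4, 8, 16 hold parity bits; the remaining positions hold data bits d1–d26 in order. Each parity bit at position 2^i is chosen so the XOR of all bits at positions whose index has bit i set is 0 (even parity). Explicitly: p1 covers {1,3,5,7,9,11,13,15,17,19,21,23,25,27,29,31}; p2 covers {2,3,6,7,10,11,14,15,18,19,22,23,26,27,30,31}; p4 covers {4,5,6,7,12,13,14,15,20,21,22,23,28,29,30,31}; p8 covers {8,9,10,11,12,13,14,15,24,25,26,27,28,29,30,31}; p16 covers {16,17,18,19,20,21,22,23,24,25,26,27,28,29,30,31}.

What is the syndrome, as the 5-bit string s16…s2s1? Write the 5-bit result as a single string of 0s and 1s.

s1 (pos 1,3,5,7,9,11,13,15,17,19,21,23,25,27,29,31): 1⊕0⊕1⊕0⊕1⊕0⊕0⊕1⊕1⊕1⊕0⊕0⊕0⊕1⊕1⊕0 = 0
s2 (pos 2,3,6,7,10,11,14,15,18,19,22,23,26,27,30,31): 0⊕0⊕1⊕0⊕1⊕0⊕0⊕1⊕1⊕1⊕0⊕0⊕1⊕1⊕0⊕0 = 1
s4 (pos 4,5,6,7,12,13,14,15,20,21,22,23,28,29,30,31): 1⊕1⊕1⊕0⊕1⊕0⊕0⊕1⊕1⊕0⊕0⊕0⊕0⊕1⊕0⊕0 = 1
s8 (pos 8,9,10,11,12,13,14,15,24,25,26,27,28,29,30,31): 0⊕1⊕1⊕0⊕1⊕0⊕0⊕1⊕1⊕0⊕1⊕1⊕0⊕1⊕0⊕0 = 0
s16 (pos 16,17,18,19,20,21,22,23,24,25,26,27,28,29,30,31): 1⊕1⊕1⊕1⊕1⊕0⊕0⊕0⊕1⊕0⊕1⊕1⊕0⊕1⊕0⊕0 = 1
Syndrome s16…s1 = 10110 → error at position 22.

10110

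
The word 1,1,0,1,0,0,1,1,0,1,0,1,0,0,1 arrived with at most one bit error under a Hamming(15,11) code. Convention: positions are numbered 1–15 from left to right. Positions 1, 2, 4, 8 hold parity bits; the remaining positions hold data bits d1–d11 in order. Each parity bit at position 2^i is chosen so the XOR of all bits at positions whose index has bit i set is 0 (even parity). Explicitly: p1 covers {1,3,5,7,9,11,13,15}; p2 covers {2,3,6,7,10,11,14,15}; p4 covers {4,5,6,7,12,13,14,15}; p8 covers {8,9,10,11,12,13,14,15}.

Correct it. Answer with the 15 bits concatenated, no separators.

s1 (pos 1,3,5,7,9,11,13,15): 1⊕0⊕0⊕1⊕0⊕0⊕0⊕1 = 1
s2 (pos 2,3,6,7,10,11,14,15): 1⊕0⊕0⊕1⊕1⊕0⊕0⊕1 = 0
s4 (pos 4,5,6,7,12,13,14,15): 1⊕0⊕0⊕1⊕1⊕0⊕0⊕1 = 0
s8 (pos 8,9,10,11,12,13,14,15): 1⊕0⊕1⊕0⊕1⊕0⊕0⊕1 = 0
Syndrome s8…s1 = 0001 → error at position 1.
Flip position 1: 110100110101001 → 010100110101001

010100110101001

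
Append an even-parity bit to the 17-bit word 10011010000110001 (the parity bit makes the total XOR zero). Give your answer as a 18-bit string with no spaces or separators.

XOR of the 17 data bits: 1⊕0⊕0⊕1⊕1⊕0⊕1⊕0⊕0⊕0⊕0⊕1⊕1⊕0⊕0⊕0⊕1 = 1
Parity bit = 1 (so all 18 bits XOR to 0).

100110100001100011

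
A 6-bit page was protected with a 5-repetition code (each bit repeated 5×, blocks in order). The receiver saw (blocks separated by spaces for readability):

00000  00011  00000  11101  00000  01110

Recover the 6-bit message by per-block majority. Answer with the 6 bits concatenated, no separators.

Block 1 (00000): 0 ones → 0
Block 2 (00011): 2 ones → 0
Block 3 (00000): 0 ones → 0
Block 4 (11101): 4 ones → 1
Block 5 (00000): 0 ones → 0
Block 6 (01110): 3 ones → 1

000101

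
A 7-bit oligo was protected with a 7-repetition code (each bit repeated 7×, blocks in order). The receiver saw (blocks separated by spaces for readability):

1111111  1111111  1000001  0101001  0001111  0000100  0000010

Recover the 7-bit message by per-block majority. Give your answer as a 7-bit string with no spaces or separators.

Block 1 (1111111): 7 ones → 1
Block 2 (1111111): 7 ones → 1
Block 3 (1000001): 2 ones → 0
Block 4 (0101001): 3 ones → 0
Block 5 (0001111): 4 ones → 1
Block 6 (0000100): 1 one → 0
Block 7 (0000010): 1 one → 0

1100100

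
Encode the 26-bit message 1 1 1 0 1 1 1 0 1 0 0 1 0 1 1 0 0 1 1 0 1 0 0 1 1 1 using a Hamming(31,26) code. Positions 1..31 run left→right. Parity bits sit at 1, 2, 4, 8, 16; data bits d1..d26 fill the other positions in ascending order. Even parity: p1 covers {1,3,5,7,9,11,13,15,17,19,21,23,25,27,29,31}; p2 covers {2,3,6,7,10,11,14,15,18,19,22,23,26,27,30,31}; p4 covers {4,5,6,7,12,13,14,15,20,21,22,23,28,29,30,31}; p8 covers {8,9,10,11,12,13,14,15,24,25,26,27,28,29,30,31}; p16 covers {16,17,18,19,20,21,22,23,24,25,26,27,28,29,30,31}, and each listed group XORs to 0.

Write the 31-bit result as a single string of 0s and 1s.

Place data at non-parity positions: p1 p2 1 p4 1 1 0 p8 1 1 1 0 1 0 0 p16 1 0 1 1 0 0 1 1 0 1 0 0 1 1 1
p1 (pos 1,3,5,7,9,11,13,15,17,19,21,23,25,27,29,31): XOR of data positions = 1⊕1⊕0⊕1⊕1⊕1⊕0⊕1⊕1⊕0⊕1⊕0⊕0⊕1⊕1 = 0
p2 (pos 2,3,6,7,10,11,14,15,18,19,22,23,26,27,30,31): XOR of data positions = 1⊕1⊕0⊕1⊕1⊕0⊕0⊕0⊕1⊕0⊕1⊕1⊕0⊕1⊕1 = 1
p4 (pos 4,5,6,7,12,13,14,15,20,21,22,23,28,29,30,31): XOR of data positions = 1⊕1⊕0⊕0⊕1⊕0⊕0⊕1⊕0⊕0⊕1⊕0⊕1⊕1⊕1 = 0
p8 (pos 8,9,10,11,12,13,14,15,24,25,26,27,28,29,30,31): XOR of data positions = 1⊕1⊕1⊕0⊕1⊕0⊕0⊕1⊕0⊕1⊕0⊕0⊕1⊕1⊕1 = 1
p16 (pos 16,17,18,19,20,21,22,23,24,25,26,27,28,29,30,31): XOR of data positions = 1⊕0⊕1⊕1⊕0⊕0⊕1⊕1⊕0⊕1⊕0⊕0⊕1⊕1⊕1 = 1
Codeword: 0110110111101001101100110100111

0110110111101001101100110100111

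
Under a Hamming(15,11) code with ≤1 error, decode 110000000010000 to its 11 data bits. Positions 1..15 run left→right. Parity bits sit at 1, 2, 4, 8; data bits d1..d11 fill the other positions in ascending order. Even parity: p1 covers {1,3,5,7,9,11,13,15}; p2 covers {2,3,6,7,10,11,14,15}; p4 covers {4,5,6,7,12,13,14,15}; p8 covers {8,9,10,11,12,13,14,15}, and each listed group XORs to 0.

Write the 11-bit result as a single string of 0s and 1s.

00000010000

s1 (pos 1,3,5,7,9,11,13,15): 1⊕0⊕0⊕0⊕0⊕1⊕0⊕0 = 0
s2 (pos 2,3,6,7,10,11,14,15): 1⊕0⊕0⊕0⊕0⊕1⊕0⊕0 = 0
s4 (pos 4,5,6,7,12,13,14,15): 0⊕0⊕0⊕0⊕0⊕0⊕0⊕0 = 0
s8 (pos 8,9,10,11,12,13,14,15): 0⊕0⊕0⊕1⊕0⊕0⊕0⊕0 = 1
Syndrome s8…s1 = 1000 → error at position 8.
Flip position 8: 110000000010000 → 110000010010000
Read data bits from positions 3,5,6,7,9,10,11,12,13,14,15: 00000010000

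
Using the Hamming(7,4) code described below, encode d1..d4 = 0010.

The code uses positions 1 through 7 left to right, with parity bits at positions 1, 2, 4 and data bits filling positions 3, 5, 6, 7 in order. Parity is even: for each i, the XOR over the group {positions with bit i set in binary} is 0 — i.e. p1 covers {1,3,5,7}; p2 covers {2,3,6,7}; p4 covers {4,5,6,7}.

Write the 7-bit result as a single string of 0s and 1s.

Place data at non-parity positions: p1 p2 0 p4 0 1 0
p1 (pos 1,3,5,7): XOR of data positions = 0⊕0⊕0 = 0
p2 (pos 2,3,6,7): XOR of data positions = 0⊕1⊕0 = 1
p4 (pos 4,5,6,7): XOR of data positions = 0⊕1⊕0 = 1
Codeword: 0101010

0101010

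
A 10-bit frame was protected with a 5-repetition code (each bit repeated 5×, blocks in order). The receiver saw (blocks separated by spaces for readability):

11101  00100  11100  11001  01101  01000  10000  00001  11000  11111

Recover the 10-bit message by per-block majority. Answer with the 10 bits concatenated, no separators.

Block 1 (11101): 4 ones → 1
Block 2 (00100): 1 one → 0
Block 3 (11100): 3 ones → 1
Block 4 (11001): 3 ones → 1
Block 5 (01101): 3 ones → 1
Block 6 (01000): 1 one → 0
Block 7 (10000): 1 one → 0
Block 8 (00001): 1 one → 0
Block 9 (11000): 2 ones → 0
Block 10 (11111): 5 ones → 1

1011100001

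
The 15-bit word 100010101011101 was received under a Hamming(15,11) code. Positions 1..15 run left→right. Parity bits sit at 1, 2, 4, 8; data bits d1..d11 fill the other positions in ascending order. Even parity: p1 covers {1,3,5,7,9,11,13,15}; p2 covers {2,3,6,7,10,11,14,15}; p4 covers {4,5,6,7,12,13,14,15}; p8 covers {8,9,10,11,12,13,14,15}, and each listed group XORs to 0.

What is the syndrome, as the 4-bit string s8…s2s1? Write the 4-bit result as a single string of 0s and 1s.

1111

s1 (pos 1,3,5,7,9,11,13,15): 1⊕0⊕1⊕1⊕1⊕1⊕1⊕1 = 1
s2 (pos 2,3,6,7,10,11,14,15): 0⊕0⊕0⊕1⊕0⊕1⊕0⊕1 = 1
s4 (pos 4,5,6,7,12,13,14,15): 0⊕1⊕0⊕1⊕1⊕1⊕0⊕1 = 1
s8 (pos 8,9,10,11,12,13,14,15): 0⊕1⊕0⊕1⊕1⊕1⊕0⊕1 = 1
Syndrome s8…s1 = 1111 → error at position 15.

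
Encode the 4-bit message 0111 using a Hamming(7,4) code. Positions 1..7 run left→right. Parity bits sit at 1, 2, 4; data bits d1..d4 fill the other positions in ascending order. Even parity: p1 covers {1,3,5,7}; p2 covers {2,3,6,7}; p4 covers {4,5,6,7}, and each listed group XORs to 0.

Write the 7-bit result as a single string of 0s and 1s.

Place data at non-parity positions: p1 p2 0 p4 1 1 1
p1 (pos 1,3,5,7): XOR of data positions = 0⊕1⊕1 = 0
p2 (pos 2,3,6,7): XOR of data positions = 0⊕1⊕1 = 0
p4 (pos 4,5,6,7): XOR of data positions = 1⊕1⊕1 = 1
Codeword: 0001111

0001111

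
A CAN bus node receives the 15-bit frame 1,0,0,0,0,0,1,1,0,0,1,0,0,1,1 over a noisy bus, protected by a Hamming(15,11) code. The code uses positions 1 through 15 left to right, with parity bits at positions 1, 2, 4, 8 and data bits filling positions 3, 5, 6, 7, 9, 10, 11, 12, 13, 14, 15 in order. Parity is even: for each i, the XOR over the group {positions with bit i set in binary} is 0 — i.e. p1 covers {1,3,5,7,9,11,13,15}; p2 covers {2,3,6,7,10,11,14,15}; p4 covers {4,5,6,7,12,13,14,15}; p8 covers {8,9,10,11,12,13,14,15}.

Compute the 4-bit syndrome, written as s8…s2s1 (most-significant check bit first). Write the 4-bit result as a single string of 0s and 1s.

0100

s1 (pos 1,3,5,7,9,11,13,15): 1⊕0⊕0⊕1⊕0⊕1⊕0⊕1 = 0
s2 (pos 2,3,6,7,10,11,14,15): 0⊕0⊕0⊕1⊕0⊕1⊕1⊕1 = 0
s4 (pos 4,5,6,7,12,13,14,15): 0⊕0⊕0⊕1⊕0⊕0⊕1⊕1 = 1
s8 (pos 8,9,10,11,12,13,14,15): 1⊕0⊕0⊕1⊕0⊕0⊕1⊕1 = 0
Syndrome s8…s1 = 0100 → error at position 4.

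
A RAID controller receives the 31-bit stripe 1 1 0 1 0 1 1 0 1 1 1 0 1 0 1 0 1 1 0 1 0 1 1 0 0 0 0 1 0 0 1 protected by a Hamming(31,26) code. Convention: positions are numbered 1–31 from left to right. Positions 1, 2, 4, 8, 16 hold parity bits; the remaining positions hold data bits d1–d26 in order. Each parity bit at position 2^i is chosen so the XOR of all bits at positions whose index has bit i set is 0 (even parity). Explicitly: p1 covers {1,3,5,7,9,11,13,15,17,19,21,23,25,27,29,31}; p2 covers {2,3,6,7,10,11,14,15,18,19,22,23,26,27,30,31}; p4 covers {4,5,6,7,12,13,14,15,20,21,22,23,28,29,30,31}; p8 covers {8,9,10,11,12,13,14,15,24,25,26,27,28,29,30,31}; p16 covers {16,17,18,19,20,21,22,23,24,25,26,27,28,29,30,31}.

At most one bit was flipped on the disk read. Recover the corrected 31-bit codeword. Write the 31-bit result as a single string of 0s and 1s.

s1 (pos 1,3,5,7,9,11,13,15,17,19,21,23,25,27,29,31): 1⊕0⊕0⊕1⊕1⊕1⊕1⊕1⊕1⊕0⊕0⊕1⊕0⊕0⊕0⊕1 = 1
s2 (pos 2,3,6,7,10,11,14,15,18,19,22,23,26,27,30,31): 1⊕0⊕1⊕1⊕1⊕1⊕0⊕1⊕1⊕0⊕1⊕1⊕0⊕0⊕0⊕1 = 0
s4 (pos 4,5,6,7,12,13,14,15,20,21,22,23,28,29,30,31): 1⊕0⊕1⊕1⊕0⊕1⊕0⊕1⊕1⊕0⊕1⊕1⊕1⊕0⊕0⊕1 = 0
s8 (pos 8,9,10,11,12,13,14,15,24,25,26,27,28,29,30,31): 0⊕1⊕1⊕1⊕0⊕1⊕0⊕1⊕0⊕0⊕0⊕0⊕1⊕0⊕0⊕1 = 1
s16 (pos 16,17,18,19,20,21,22,23,24,25,26,27,28,29,30,31): 0⊕1⊕1⊕0⊕1⊕0⊕1⊕1⊕0⊕0⊕0⊕0⊕1⊕0⊕0⊕1 = 1
Syndrome s16…s1 = 11001 → error at position 25.
Flip position 25: 1101011011101010110101100001001 → 1101011011101010110101101001001

1101011011101010110101101001001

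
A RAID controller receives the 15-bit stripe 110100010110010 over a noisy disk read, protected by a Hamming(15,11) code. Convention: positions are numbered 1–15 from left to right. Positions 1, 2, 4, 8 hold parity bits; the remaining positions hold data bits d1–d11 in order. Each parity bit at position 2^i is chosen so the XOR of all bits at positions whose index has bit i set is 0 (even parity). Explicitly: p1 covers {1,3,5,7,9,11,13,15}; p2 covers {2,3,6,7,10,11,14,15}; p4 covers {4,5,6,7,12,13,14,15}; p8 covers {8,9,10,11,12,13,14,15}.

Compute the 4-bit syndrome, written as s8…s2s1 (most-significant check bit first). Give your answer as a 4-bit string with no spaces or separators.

0000

s1 (pos 1,3,5,7,9,11,13,15): 1⊕0⊕0⊕0⊕0⊕1⊕0⊕0 = 0
s2 (pos 2,3,6,7,10,11,14,15): 1⊕0⊕0⊕0⊕1⊕1⊕1⊕0 = 0
s4 (pos 4,5,6,7,12,13,14,15): 1⊕0⊕0⊕0⊕0⊕0⊕1⊕0 = 0
s8 (pos 8,9,10,11,12,13,14,15): 1⊕0⊕1⊕1⊕0⊕0⊕1⊕0 = 0
Syndrome s8…s1 = 0000 → no error.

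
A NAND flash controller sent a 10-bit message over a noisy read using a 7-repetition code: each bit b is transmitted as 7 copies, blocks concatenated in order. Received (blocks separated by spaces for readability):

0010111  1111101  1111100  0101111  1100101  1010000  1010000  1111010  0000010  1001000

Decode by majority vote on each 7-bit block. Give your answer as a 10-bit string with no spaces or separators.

1111100100

Block 1 (0010111): 4 ones → 1
Block 2 (1111101): 6 ones → 1
Block 3 (1111100): 5 ones → 1
Block 4 (0101111): 5 ones → 1
Block 5 (1100101): 4 ones → 1
Block 6 (1010000): 2 ones → 0
Block 7 (1010000): 2 ones → 0
Block 8 (1111010): 5 ones → 1
Block 9 (0000010): 1 one → 0
Block 10 (1001000): 2 ones → 0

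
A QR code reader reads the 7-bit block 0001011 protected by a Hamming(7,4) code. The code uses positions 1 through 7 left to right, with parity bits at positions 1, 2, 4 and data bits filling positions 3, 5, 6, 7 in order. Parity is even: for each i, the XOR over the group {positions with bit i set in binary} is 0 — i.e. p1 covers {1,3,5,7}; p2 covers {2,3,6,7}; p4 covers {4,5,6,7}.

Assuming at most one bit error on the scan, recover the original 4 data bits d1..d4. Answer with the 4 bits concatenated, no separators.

s1 (pos 1,3,5,7): 0⊕0⊕0⊕1 = 1
s2 (pos 2,3,6,7): 0⊕0⊕1⊕1 = 0
s4 (pos 4,5,6,7): 1⊕0⊕1⊕1 = 1
Syndrome s4…s1 = 101 → error at position 5.
Flip position 5: 0001011 → 0001111
Read data bits from positions 3,5,6,7: 0111

0111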